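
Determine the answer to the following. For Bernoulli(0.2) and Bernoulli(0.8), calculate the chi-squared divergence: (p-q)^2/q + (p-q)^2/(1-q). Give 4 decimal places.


Chi-squared divergence between Bernoulli distributions:
chi^2 = (p-q)^2/q + (p-q)^2/(1-q).
p = 0.2, q = 0.8, p-q = -0.6.
(p-q)^2 = 0.36.
term1 = 0.36/0.8 = 0.45.
term2 = 0.36/0.2 = 1.8.
chi^2 = 0.45 + 1.8 = 2.2500

2.2500


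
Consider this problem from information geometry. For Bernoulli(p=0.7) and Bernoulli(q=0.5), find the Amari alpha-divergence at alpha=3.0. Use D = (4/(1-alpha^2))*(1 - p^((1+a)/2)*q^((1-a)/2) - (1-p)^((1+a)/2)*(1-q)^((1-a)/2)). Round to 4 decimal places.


Amari alpha-divergence:
D = (4/(1-alpha^2))*(1 - p^((1+a)/2)*q^((1-a)/2) - (1-p)^((1+a)/2)*(1-q)^((1-a)/2)).
alpha = 3.0, p = 0.7, q = 0.5.
e1 = (1+alpha)/2 = 2.0, e2 = (1-alpha)/2 = -1.0.
t1 = p^e1 * q^e2 = 0.7^2.0 * 0.5^-1.0 = 0.98.
t2 = (1-p)^e1 * (1-q)^e2 = 0.3^2.0 * 0.5^-1.0 = 0.18.
4/(1-alpha^2) = -0.5.
D = -0.5*(1 - 0.98 - 0.18) = 0.0800

0.0800


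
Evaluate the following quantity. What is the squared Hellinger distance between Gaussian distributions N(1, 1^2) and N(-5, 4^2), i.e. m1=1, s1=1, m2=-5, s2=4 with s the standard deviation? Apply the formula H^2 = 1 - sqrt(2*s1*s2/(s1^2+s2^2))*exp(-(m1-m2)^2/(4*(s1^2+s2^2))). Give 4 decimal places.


Squared Hellinger distance for Gaussians:
H^2 = 1 - sqrt(2*s1*s2/(s1^2+s2^2)) * exp(-(m1-m2)^2/(4*(s1^2+s2^2))).
s1^2 = 1, s2^2 = 16, s1^2+s2^2 = 17.
sqrt(2*1*4/(17)) = 0.685994.
(m1-m2)^2 = (6)^2 = 36.
exp(-36/(4*17)) = exp(-0.529412) = 0.588951.
H^2 = 1 - 0.685994*0.588951 = 0.5960

0.5960


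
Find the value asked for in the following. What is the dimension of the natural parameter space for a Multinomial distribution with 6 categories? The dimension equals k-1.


Exponential family dimension calculation:
For Multinomial with k=6 categories, dim = k-1 = 5.

5


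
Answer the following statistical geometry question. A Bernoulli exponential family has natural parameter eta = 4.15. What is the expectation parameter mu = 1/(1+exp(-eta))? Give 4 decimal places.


Dual coordinate (expectation parameter) for Bernoulli:
mu = 1/(1+exp(-eta)).
eta = 4.15.
exp(-eta) = exp(-4.15) = 0.015764.
mu = 1/(1+0.015764) = 0.9845

0.9845


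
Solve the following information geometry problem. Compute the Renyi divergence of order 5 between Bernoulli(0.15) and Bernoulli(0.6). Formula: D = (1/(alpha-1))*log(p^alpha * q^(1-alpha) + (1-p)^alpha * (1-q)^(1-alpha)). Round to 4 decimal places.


Renyi divergence of order alpha between Bernoulli distributions:
D = (1/(alpha-1))*log(p^alpha * q^(1-alpha) + (1-p)^alpha * (1-q)^(1-alpha)).
alpha = 5, p = 0.15, q = 0.6.
p^alpha * q^(1-alpha) = 0.15^5 * 0.6^-4 = 0.000586.
(1-p)^alpha * (1-q)^(1-alpha) = 0.85^5 * 0.4^-4 = 17.332239.
sum = 0.000586 + 17.332239 = 17.332825.
D = (1/4)*log(17.332825) = 0.7132

0.7132


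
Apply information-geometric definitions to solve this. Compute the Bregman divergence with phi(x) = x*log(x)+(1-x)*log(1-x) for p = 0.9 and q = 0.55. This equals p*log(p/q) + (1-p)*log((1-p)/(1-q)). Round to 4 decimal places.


Bregman divergence with negative entropy generator:
D = p*log(p/q) + (1-p)*log((1-p)/(1-q)).
p = 0.9, q = 0.55.
p*log(p/q) = 0.9*log(0.9/0.55) = 0.443229.
(1-p)*log((1-p)/(1-q)) = 0.1*log(0.1/0.45) = -0.150408.
D = 0.443229 + -0.150408 = 0.2928

0.2928


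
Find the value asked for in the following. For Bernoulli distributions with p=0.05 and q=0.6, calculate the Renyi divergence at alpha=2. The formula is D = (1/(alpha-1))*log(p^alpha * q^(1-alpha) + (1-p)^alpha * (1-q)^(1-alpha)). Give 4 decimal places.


Renyi divergence of order alpha between Bernoulli distributions:
D = (1/(alpha-1))*log(p^alpha * q^(1-alpha) + (1-p)^alpha * (1-q)^(1-alpha)).
alpha = 2, p = 0.05, q = 0.6.
p^alpha * q^(1-alpha) = 0.05^2 * 0.6^-1 = 0.004167.
(1-p)^alpha * (1-q)^(1-alpha) = 0.95^2 * 0.4^-1 = 2.25625.
sum = 0.004167 + 2.25625 = 2.260417.
D = (1/1)*log(2.260417) = 0.8155

0.8155


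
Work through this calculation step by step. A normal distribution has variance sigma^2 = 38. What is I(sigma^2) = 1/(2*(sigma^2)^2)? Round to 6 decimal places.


Fisher information for variance: I(sigma^2) = 1/(2*sigma^4).
sigma^2 = 38, so sigma^4 = 1444.
I = 1/(2*1444) = 1/2888 = 0.000346

0.000346


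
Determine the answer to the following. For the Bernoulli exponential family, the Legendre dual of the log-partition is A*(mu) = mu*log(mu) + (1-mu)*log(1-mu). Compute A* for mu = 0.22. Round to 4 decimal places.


Legendre transform for Bernoulli:
A*(mu) = mu*log(mu) + (1-mu)*log(1-mu).
mu = 0.22, 1-mu = 0.78.
mu*log(mu) = 0.22*log(0.22) = -0.333108.
(1-mu)*log(1-mu) = 0.78*log(0.78) = -0.1938.
A* = -0.333108 + -0.1938 = -0.5269

-0.5269


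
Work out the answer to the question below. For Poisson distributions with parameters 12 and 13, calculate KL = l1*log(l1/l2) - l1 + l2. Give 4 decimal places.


KL divergence for Poisson:
KL = l1*log(l1/l2) - l1 + l2.
l1 = 12, l2 = 13.
log(12/13) = -0.080043.
l1*log(l1/l2) = 12 * -0.080043 = -0.960512.
KL = -0.960512 - 12 + 13 = 0.0395

0.0395


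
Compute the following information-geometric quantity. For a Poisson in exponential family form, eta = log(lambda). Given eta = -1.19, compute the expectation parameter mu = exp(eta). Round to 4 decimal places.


Expectation parameter for Poisson exponential family:
mu = exp(eta).
eta = -1.19.
mu = exp(-1.19) = 0.3042

0.3042


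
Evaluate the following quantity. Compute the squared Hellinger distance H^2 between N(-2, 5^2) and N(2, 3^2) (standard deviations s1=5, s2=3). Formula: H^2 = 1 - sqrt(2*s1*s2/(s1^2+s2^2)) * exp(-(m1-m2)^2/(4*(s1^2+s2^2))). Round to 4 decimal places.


Squared Hellinger distance for Gaussians:
H^2 = 1 - sqrt(2*s1*s2/(s1^2+s2^2)) * exp(-(m1-m2)^2/(4*(s1^2+s2^2))).
s1^2 = 25, s2^2 = 9, s1^2+s2^2 = 34.
sqrt(2*5*3/(34)) = 0.939336.
(m1-m2)^2 = (-4)^2 = 16.
exp(-16/(4*34)) = exp(-0.117647) = 0.88901.
H^2 = 1 - 0.939336*0.88901 = 0.1649

0.1649


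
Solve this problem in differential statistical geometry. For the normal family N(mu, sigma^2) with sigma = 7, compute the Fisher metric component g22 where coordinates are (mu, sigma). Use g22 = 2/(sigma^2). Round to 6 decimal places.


For the 2-parameter normal family, the Fisher metric has:
  g11 = 1/sigma^2, g22 = 2/sigma^2.
sigma = 7, sigma^2 = 49.
g22 = 0.040816

0.040816


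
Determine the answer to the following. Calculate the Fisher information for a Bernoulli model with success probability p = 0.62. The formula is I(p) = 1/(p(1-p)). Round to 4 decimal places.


For Bernoulli(p), Fisher information is I(p) = 1/(p*(1-p)).
p = 0.62, 1-p = 0.38.
p*(1-p) = 0.2356.
I(p) = 1/0.2356 = 4.2445

4.2445


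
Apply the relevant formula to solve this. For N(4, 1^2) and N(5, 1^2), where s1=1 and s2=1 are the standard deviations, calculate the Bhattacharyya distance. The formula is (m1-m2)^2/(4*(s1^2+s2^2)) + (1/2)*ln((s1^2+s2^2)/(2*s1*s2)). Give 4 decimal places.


Bhattacharyya distance between two Gaussians:
DB = (m1-m2)^2/(4*(s1^2+s2^2)) + (1/2)*ln((s1^2+s2^2)/(2*s1*s2)).
(m1-m2)^2 = (-1)^2 = 1.
s1^2+s2^2 = 1 + 1 = 2.
term1 = 1/8 = 0.125.
term2 = 0.5*ln(2/2.0) = 0.0.
DB = 0.125 + 0.0 = 0.1250

0.1250


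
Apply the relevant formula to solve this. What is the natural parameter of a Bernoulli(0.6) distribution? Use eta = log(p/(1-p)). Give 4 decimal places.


Natural parameter for Bernoulli: eta = log(p/(1-p)).
p = 0.6, 1-p = 0.4.
p/(1-p) = 1.5.
eta = log(1.5) = 0.4055

0.4055


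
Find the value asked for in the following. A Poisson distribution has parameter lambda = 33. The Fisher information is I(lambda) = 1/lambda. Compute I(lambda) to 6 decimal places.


Fisher information for Poisson: I(lambda) = 1/lambda.
lambda = 33.
I(lambda) = 1/33 = 0.030303

0.030303


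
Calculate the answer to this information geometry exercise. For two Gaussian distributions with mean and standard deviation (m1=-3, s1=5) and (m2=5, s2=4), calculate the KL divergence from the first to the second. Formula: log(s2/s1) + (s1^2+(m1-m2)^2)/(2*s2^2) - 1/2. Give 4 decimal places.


KL divergence between normal distributions:
KL = log(s2/s1) + (s1^2 + (m1-m2)^2)/(2*s2^2) - 1/2.
log(4/5) = -0.223144.
(5^2 + (-3-5)^2)/(2*4^2) = (25 + 64)/32 = 2.78125.
KL = -0.223144 + 2.78125 - 0.5 = 2.0581

2.0581


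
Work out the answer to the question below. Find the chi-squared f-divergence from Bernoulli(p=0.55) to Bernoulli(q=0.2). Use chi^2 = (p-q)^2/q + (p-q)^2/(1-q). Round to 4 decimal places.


Chi-squared divergence between Bernoulli distributions:
chi^2 = (p-q)^2/q + (p-q)^2/(1-q).
p = 0.55, q = 0.2, p-q = 0.35.
(p-q)^2 = 0.1225.
term1 = 0.1225/0.2 = 0.6125.
term2 = 0.1225/0.8 = 0.153125.
chi^2 = 0.6125 + 0.153125 = 0.7656

0.7656


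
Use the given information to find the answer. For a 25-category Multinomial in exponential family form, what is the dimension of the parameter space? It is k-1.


Exponential family dimension calculation:
For Multinomial with k=25 categories, dim = k-1 = 24.

24


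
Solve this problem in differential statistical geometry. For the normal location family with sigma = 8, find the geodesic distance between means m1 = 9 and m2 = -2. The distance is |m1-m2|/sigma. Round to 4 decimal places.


On the fixed-variance normal subfamily, geodesic distance = |m1-m2|/sigma.
|9 - -2| = 11.
sigma = 8.
d = 11/8 = 1.3750

1.3750


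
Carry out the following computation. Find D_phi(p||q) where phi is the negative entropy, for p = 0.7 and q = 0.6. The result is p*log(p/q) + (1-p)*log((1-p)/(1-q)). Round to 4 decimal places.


Bregman divergence with negative entropy generator:
D = p*log(p/q) + (1-p)*log((1-p)/(1-q)).
p = 0.7, q = 0.6.
p*log(p/q) = 0.7*log(0.7/0.6) = 0.107905.
(1-p)*log((1-p)/(1-q)) = 0.3*log(0.3/0.4) = -0.086305.
D = 0.107905 + -0.086305 = 0.0216

0.0216


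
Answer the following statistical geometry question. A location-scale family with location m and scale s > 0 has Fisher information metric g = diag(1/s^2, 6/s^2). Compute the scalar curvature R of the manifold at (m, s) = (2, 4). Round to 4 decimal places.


The metric has the form g = (A dm^2 + B ds^2)/s^2 with A = 1, B = 6.
Substitute u = sqrt(A/B)*m: g = B*(du^2 + ds^2)/s^2, i.e. B times the
Poincare upper half-plane metric, which has constant Gaussian curvature -1.
Scaling a 2D metric by a constant c divides the Gaussian curvature by c,
so K = -1/B = -1/(6) = -0.1667 everywhere (the point (m, s) = (2, 4) is irrelevant:
the curvature is constant).
Scalar curvature in dimension 2: R = 2K = -2/(6) = -0.3333.

-0.3333


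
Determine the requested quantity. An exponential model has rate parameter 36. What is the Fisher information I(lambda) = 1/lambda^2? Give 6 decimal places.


Fisher information for exponential: I(lambda) = 1/lambda^2.
lambda = 36, lambda^2 = 1296.
I = 1/1296 = 0.000772

0.000772


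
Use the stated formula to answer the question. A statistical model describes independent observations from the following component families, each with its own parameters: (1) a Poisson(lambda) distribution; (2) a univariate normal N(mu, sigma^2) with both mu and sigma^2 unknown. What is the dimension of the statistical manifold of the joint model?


The dimension of a statistical manifold equals the number of free
(independent) real parameters of the model. For a product of independent
blocks the parameter counts add.
- Poisson (lambda): 1.
- normal (mu, sigma^2): 2.
Total = 1 + 2 = 3.
Dimension = 3

3


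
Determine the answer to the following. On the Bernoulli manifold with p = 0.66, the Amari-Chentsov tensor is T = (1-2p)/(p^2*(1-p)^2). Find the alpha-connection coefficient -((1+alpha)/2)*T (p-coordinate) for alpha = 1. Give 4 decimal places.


Skewness (Amari-Chentsov) tensor: T = (1-2p)/(p^2*(1-p)^2).
p = 0.66, 1-2p = -0.32, p^2 = 0.4356, (1-p)^2 = 0.1156.
T = -0.32/(0.4356 * 0.1156) = -6.354835.
In the p-coordinate, Gamma^(alpha) = Gamma^(0) - (alpha/2)*T with Gamma^(0) = (1/2)*g'(p) = -T/2,
so Gamma^(alpha) = -((1+alpha)/2)*T.
alpha = 1, -(1+alpha)/2 = -1.0.
Gamma = -1.0 * -6.354835 = 6.3548

6.3548


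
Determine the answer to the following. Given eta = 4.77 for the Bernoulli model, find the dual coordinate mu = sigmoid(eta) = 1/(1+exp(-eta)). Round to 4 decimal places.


Dual coordinate (expectation parameter) for Bernoulli:
mu = 1/(1+exp(-eta)).
eta = 4.77.
exp(-eta) = exp(-4.77) = 0.00848.
mu = 1/(1+0.00848) = 0.9916

0.9916


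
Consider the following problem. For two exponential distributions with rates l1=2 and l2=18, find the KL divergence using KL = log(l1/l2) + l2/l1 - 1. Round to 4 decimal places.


KL divergence for exponential family:
KL = log(l1/l2) + l2/l1 - 1.
log(2/18) = -2.197225.
18/2 = 9.0.
KL = -2.197225 + 9.0 - 1 = 5.8028

5.8028


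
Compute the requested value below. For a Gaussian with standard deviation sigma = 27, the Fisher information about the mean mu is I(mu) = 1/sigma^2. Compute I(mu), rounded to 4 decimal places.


The Fisher information for the mean of a normal distribution is I(mu) = 1/sigma^2.
sigma = 27, so sigma^2 = 729.
I(mu) = 1/729 = 0.0014

0.0014


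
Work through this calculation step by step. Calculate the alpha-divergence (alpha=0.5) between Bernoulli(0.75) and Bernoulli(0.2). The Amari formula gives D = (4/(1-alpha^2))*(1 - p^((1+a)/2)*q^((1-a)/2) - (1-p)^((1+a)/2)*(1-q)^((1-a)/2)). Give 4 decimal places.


Amari alpha-divergence:
D = (4/(1-alpha^2))*(1 - p^((1+a)/2)*q^((1-a)/2) - (1-p)^((1+a)/2)*(1-q)^((1-a)/2)).
alpha = 0.5, p = 0.75, q = 0.2.
e1 = (1+alpha)/2 = 0.75, e2 = (1-alpha)/2 = 0.25.
t1 = p^e1 * q^e2 = 0.75^0.75 * 0.2^0.25 = 0.538956.
t2 = (1-p)^e1 * (1-q)^e2 = 0.25^0.75 * 0.8^0.25 = 0.33437.
4/(1-alpha^2) = 5.333333.
D = 5.333333*(1 - 0.538956 - 0.33437) = 0.6756

0.6756


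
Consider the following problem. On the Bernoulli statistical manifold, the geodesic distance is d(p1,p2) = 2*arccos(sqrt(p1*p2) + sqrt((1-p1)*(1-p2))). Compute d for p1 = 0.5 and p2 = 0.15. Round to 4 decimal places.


Geodesic distance on Bernoulli manifold:
d(p1,p2) = 2*arccos(sqrt(p1*p2) + sqrt((1-p1)*(1-p2))).
sqrt(p1*p2) = sqrt(0.5*0.15) = 0.273861.
sqrt((1-p1)*(1-p2)) = sqrt(0.5*0.85) = 0.65192.
arg = 0.273861 + 0.65192 = 0.925782.
d = 2*arccos(0.925782) = 0.7754

0.7754


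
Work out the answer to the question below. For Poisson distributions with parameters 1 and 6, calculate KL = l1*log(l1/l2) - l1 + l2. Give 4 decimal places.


KL divergence for Poisson:
KL = l1*log(l1/l2) - l1 + l2.
l1 = 1, l2 = 6.
log(1/6) = -1.791759.
l1*log(l1/l2) = 1 * -1.791759 = -1.791759.
KL = -1.791759 - 1 + 6 = 3.2082

3.2082


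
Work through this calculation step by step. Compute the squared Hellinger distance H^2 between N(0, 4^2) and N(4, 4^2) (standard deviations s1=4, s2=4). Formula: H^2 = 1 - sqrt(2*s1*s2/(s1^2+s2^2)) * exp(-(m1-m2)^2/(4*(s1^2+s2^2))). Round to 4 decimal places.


Squared Hellinger distance for Gaussians:
H^2 = 1 - sqrt(2*s1*s2/(s1^2+s2^2)) * exp(-(m1-m2)^2/(4*(s1^2+s2^2))).
s1^2 = 16, s2^2 = 16, s1^2+s2^2 = 32.
sqrt(2*4*4/(32)) = 1.0.
(m1-m2)^2 = (-4)^2 = 16.
exp(-16/(4*32)) = exp(-0.125) = 0.882497.
H^2 = 1 - 1.0*0.882497 = 0.1175

0.1175


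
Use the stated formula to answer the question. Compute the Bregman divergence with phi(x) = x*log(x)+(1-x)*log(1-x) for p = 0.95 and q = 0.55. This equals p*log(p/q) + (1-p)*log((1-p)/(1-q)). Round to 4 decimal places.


Bregman divergence with negative entropy generator:
D = p*log(p/q) + (1-p)*log((1-p)/(1-q)).
p = 0.95, q = 0.55.
p*log(p/q) = 0.95*log(0.95/0.55) = 0.519217.
(1-p)*log((1-p)/(1-q)) = 0.05*log(0.05/0.45) = -0.109861.
D = 0.519217 + -0.109861 = 0.4094

0.4094


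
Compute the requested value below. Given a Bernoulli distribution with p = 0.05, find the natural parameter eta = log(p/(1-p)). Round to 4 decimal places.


Natural parameter for Bernoulli: eta = log(p/(1-p)).
p = 0.05, 1-p = 0.95.
p/(1-p) = 0.052632.
eta = log(0.052632) = -2.9444

-2.9444


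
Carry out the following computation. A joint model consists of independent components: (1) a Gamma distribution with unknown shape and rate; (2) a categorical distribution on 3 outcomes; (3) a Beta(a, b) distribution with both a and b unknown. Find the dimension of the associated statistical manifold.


The dimension of a statistical manifold equals the number of free
(independent) real parameters of the model. For a product of independent
blocks the parameter counts add.
- Gamma (shape, rate): 2.
- categorical on 3 outcomes (probabilities sum to 1): 3-1 = 2.
- Beta (a, b): 2.
Total = 2 + 2 + 2 = 6.
Dimension = 6

6


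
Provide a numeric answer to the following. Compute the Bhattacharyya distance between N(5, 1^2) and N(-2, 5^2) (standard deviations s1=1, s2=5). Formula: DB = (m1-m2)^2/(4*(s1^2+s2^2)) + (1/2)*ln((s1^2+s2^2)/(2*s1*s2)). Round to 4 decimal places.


Bhattacharyya distance between two Gaussians:
DB = (m1-m2)^2/(4*(s1^2+s2^2)) + (1/2)*ln((s1^2+s2^2)/(2*s1*s2)).
(m1-m2)^2 = (7)^2 = 49.
s1^2+s2^2 = 1 + 25 = 26.
term1 = 49/104 = 0.471154.
term2 = 0.5*ln(26/10.0) = 0.477756.
DB = 0.471154 + 0.477756 = 0.9489

0.9489


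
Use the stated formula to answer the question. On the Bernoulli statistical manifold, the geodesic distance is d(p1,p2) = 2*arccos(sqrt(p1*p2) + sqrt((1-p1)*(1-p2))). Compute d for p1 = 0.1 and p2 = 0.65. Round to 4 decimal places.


Geodesic distance on Bernoulli manifold:
d(p1,p2) = 2*arccos(sqrt(p1*p2) + sqrt((1-p1)*(1-p2))).
sqrt(p1*p2) = sqrt(0.1*0.65) = 0.254951.
sqrt((1-p1)*(1-p2)) = sqrt(0.9*0.35) = 0.561249.
arg = 0.254951 + 0.561249 = 0.8162.
d = 2*arccos(0.8162) = 1.2320

1.2320


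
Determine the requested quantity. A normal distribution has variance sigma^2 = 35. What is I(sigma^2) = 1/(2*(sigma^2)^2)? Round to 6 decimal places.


Fisher information for variance: I(sigma^2) = 1/(2*sigma^4).
sigma^2 = 35, so sigma^4 = 1225.
I = 1/(2*1225) = 1/2450 = 0.000408

0.000408


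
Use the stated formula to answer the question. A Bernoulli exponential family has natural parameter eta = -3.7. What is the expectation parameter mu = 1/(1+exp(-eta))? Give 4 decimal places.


Dual coordinate (expectation parameter) for Bernoulli:
mu = 1/(1+exp(-eta)).
eta = -3.7.
exp(-eta) = exp(3.7) = 40.447304.
mu = 1/(1+40.447304) = 0.0241

0.0241


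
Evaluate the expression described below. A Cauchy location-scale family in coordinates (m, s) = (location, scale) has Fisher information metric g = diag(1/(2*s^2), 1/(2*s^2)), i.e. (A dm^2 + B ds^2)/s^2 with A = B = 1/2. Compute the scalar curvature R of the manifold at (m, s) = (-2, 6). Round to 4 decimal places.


The metric has the form g = (A dm^2 + B ds^2)/s^2 with A = 1/2, B = 1/2.
Substitute u = sqrt(A/B)*m: g = B*(du^2 + ds^2)/s^2, i.e. B times the
Poincare upper half-plane metric, which has constant Gaussian curvature -1.
Scaling a 2D metric by a constant c divides the Gaussian curvature by c,
so K = -1/B = -1/(1/2) = -2.0000 everywhere (the point (m, s) = (-2, 6) is irrelevant:
the curvature is constant).
Scalar curvature in dimension 2: R = 2K = -2/(1/2) = -4.0000.

-4.0000


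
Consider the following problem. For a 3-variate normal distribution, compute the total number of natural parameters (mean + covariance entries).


Exponential family dimension calculation:
For 3-dim MVN: mean has 3 params, covariance has 3*4/2 = 6 unique entries.
Total dim = 3 + 6 = 9.

9


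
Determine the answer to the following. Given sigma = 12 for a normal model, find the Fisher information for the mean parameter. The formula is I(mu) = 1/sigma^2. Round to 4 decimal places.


The Fisher information for the mean of a normal distribution is I(mu) = 1/sigma^2.
sigma = 12, so sigma^2 = 144.
I(mu) = 1/144 = 0.0069

0.0069


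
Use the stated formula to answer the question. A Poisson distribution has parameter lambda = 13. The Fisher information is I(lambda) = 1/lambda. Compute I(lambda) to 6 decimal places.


Fisher information for Poisson: I(lambda) = 1/lambda.
lambda = 13.
I(lambda) = 1/13 = 0.076923

0.076923


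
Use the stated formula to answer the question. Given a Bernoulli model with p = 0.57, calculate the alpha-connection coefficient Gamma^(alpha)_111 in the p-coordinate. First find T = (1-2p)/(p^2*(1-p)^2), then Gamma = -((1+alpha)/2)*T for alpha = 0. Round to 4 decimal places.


Skewness (Amari-Chentsov) tensor: T = (1-2p)/(p^2*(1-p)^2).
p = 0.57, 1-2p = -0.14, p^2 = 0.3249, (1-p)^2 = 0.1849.
T = -0.14/(0.3249 * 0.1849) = -2.330459.
In the p-coordinate, Gamma^(alpha) = Gamma^(0) - (alpha/2)*T with Gamma^(0) = (1/2)*g'(p) = -T/2,
so Gamma^(alpha) = -((1+alpha)/2)*T.
alpha = 0, -(1+alpha)/2 = -0.5.
Gamma = -0.5 * -2.330459 = 1.1652

1.1652


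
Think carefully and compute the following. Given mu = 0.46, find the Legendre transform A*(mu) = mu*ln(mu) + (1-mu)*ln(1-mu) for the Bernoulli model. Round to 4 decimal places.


Legendre transform for Bernoulli:
A*(mu) = mu*log(mu) + (1-mu)*log(1-mu).
mu = 0.46, 1-mu = 0.54.
mu*log(mu) = 0.46*log(0.46) = -0.357203.
(1-mu)*log(1-mu) = 0.54*log(0.54) = -0.332741.
A* = -0.357203 + -0.332741 = -0.6899

-0.6899


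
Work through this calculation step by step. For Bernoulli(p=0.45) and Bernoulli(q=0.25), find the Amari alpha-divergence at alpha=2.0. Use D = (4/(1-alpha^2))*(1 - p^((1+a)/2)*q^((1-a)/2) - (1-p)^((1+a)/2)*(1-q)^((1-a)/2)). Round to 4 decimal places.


Amari alpha-divergence:
D = (4/(1-alpha^2))*(1 - p^((1+a)/2)*q^((1-a)/2) - (1-p)^((1+a)/2)*(1-q)^((1-a)/2)).
alpha = 2.0, p = 0.45, q = 0.25.
e1 = (1+alpha)/2 = 1.5, e2 = (1-alpha)/2 = -0.5.
t1 = p^e1 * q^e2 = 0.45^1.5 * 0.25^-0.5 = 0.603738.
t2 = (1-p)^e1 * (1-q)^e2 = 0.55^1.5 * 0.75^-0.5 = 0.470992.
4/(1-alpha^2) = -1.333333.
D = -1.333333*(1 - 0.603738 - 0.470992) = 0.0996

0.0996


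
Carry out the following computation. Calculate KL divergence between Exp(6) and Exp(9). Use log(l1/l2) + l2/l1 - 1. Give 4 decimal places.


KL divergence for exponential family:
KL = log(l1/l2) + l2/l1 - 1.
log(6/9) = -0.405465.
9/6 = 1.5.
KL = -0.405465 + 1.5 - 1 = 0.0945

0.0945


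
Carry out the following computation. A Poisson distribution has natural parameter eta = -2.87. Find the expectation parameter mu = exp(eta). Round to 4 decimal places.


Expectation parameter for Poisson exponential family:
mu = exp(eta).
eta = -2.87.
mu = exp(-2.87) = 0.0567

0.0567


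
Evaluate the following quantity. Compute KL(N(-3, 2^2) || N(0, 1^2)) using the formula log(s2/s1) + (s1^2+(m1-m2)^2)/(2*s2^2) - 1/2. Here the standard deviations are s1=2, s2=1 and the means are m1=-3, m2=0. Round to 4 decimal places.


KL divergence between normal distributions:
KL = log(s2/s1) + (s1^2 + (m1-m2)^2)/(2*s2^2) - 1/2.
log(1/2) = -0.693147.
(2^2 + (-3-0)^2)/(2*1^2) = (4 + 9)/2 = 6.5.
KL = -0.693147 + 6.5 - 0.5 = 5.3069

5.3069


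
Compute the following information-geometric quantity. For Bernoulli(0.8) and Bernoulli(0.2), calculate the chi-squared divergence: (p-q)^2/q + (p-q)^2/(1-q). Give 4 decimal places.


Chi-squared divergence between Bernoulli distributions:
chi^2 = (p-q)^2/q + (p-q)^2/(1-q).
p = 0.8, q = 0.2, p-q = 0.6.
(p-q)^2 = 0.36.
term1 = 0.36/0.2 = 1.8.
term2 = 0.36/0.8 = 0.45.
chi^2 = 1.8 + 0.45 = 2.2500

2.2500


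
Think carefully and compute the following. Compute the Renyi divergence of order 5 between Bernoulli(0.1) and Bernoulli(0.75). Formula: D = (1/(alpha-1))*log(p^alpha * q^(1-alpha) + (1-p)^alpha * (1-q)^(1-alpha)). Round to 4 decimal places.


Renyi divergence of order alpha between Bernoulli distributions:
D = (1/(alpha-1))*log(p^alpha * q^(1-alpha) + (1-p)^alpha * (1-q)^(1-alpha)).
alpha = 5, p = 0.1, q = 0.75.
p^alpha * q^(1-alpha) = 0.1^5 * 0.75^-4 = 3.2e-05.
(1-p)^alpha * (1-q)^(1-alpha) = 0.9^5 * 0.25^-4 = 151.16544.
sum = 3.2e-05 + 151.16544 = 151.165472.
D = (1/4)*log(151.165472) = 1.2546

1.2546


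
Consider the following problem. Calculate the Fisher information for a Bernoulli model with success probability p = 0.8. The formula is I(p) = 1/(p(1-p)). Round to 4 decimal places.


For Bernoulli(p), Fisher information is I(p) = 1/(p*(1-p)).
p = 0.8, 1-p = 0.2.
p*(1-p) = 0.16.
I(p) = 1/0.16 = 6.2500

6.2500


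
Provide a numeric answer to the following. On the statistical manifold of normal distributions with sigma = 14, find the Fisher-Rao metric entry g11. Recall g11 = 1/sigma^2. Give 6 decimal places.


For the 2-parameter normal family, the Fisher metric has:
  g11 = 1/sigma^2, g22 = 2/sigma^2.
sigma = 14, sigma^2 = 196.
g11 = 0.005102

0.005102


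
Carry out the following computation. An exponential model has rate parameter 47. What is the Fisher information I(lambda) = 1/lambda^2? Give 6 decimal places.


Fisher information for exponential: I(lambda) = 1/lambda^2.
lambda = 47, lambda^2 = 2209.
I = 1/2209 = 0.000453

0.000453


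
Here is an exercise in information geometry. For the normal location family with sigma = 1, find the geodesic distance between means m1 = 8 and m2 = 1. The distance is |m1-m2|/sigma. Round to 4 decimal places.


On the fixed-variance normal subfamily, geodesic distance = |m1-m2|/sigma.
|8 - 1| = 7.
sigma = 1.
d = 7/1 = 7.0000

7.0000


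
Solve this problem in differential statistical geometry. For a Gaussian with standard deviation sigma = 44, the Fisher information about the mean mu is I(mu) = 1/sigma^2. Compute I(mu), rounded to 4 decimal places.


The Fisher information for the mean of a normal distribution is I(mu) = 1/sigma^2.
sigma = 44, so sigma^2 = 1936.
I(mu) = 1/1936 = 0.0005

0.0005


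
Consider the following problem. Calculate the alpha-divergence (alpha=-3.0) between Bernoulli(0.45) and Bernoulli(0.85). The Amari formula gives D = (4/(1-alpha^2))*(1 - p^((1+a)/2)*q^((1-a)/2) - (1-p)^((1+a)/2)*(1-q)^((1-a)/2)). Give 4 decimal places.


Amari alpha-divergence:
D = (4/(1-alpha^2))*(1 - p^((1+a)/2)*q^((1-a)/2) - (1-p)^((1+a)/2)*(1-q)^((1-a)/2)).
alpha = -3.0, p = 0.45, q = 0.85.
e1 = (1+alpha)/2 = -1.0, e2 = (1-alpha)/2 = 2.0.
t1 = p^e1 * q^e2 = 0.45^-1.0 * 0.85^2.0 = 1.605556.
t2 = (1-p)^e1 * (1-q)^e2 = 0.55^-1.0 * 0.15^2.0 = 0.040909.
4/(1-alpha^2) = -0.5.
D = -0.5*(1 - 1.605556 - 0.040909) = 0.3232

0.3232


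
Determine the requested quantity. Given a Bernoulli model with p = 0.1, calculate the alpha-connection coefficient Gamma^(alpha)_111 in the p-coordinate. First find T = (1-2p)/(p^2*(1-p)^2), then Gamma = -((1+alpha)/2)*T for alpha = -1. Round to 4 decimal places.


Skewness (Amari-Chentsov) tensor: T = (1-2p)/(p^2*(1-p)^2).
p = 0.1, 1-2p = 0.8, p^2 = 0.01, (1-p)^2 = 0.81.
T = 0.8/(0.01 * 0.81) = 98.765432.
In the p-coordinate, Gamma^(alpha) = Gamma^(0) - (alpha/2)*T with Gamma^(0) = (1/2)*g'(p) = -T/2,
so Gamma^(alpha) = -((1+alpha)/2)*T.
alpha = -1, -(1+alpha)/2 = 0.0.
Gamma = 0.0 * 98.765432 = 0.0000

0.0000


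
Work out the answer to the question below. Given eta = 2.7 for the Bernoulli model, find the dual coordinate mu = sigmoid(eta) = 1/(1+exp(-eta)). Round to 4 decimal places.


Dual coordinate (expectation parameter) for Bernoulli:
mu = 1/(1+exp(-eta)).
eta = 2.7.
exp(-eta) = exp(-2.7) = 0.067206.
mu = 1/(1+0.067206) = 0.9370

0.9370


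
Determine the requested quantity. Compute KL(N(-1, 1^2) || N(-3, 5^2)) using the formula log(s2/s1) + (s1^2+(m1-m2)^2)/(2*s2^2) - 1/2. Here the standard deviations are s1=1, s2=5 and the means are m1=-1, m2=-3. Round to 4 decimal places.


KL divergence between normal distributions:
KL = log(s2/s1) + (s1^2 + (m1-m2)^2)/(2*s2^2) - 1/2.
log(5/1) = 1.609438.
(1^2 + (-1--3)^2)/(2*5^2) = (1 + 4)/50 = 0.1.
KL = 1.609438 + 0.1 - 0.5 = 1.2094

1.2094


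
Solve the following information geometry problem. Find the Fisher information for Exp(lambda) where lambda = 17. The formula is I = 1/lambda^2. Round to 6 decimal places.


Fisher information for exponential: I(lambda) = 1/lambda^2.
lambda = 17, lambda^2 = 289.
I = 1/289 = 0.003460

0.003460


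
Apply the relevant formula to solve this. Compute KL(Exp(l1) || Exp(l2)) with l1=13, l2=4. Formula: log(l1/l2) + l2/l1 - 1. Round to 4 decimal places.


KL divergence for exponential family:
KL = log(l1/l2) + l2/l1 - 1.
log(13/4) = 1.178655.
4/13 = 0.307692.
KL = 1.178655 + 0.307692 - 1 = 0.4863

0.4863


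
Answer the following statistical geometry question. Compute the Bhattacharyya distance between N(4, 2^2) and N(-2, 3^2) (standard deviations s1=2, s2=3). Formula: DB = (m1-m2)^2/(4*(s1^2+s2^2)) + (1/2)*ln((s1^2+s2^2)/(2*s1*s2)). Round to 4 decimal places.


Bhattacharyya distance between two Gaussians:
DB = (m1-m2)^2/(4*(s1^2+s2^2)) + (1/2)*ln((s1^2+s2^2)/(2*s1*s2)).
(m1-m2)^2 = (6)^2 = 36.
s1^2+s2^2 = 4 + 9 = 13.
term1 = 36/52 = 0.692308.
term2 = 0.5*ln(13/12.0) = 0.040021.
DB = 0.692308 + 0.040021 = 0.7323

0.7323


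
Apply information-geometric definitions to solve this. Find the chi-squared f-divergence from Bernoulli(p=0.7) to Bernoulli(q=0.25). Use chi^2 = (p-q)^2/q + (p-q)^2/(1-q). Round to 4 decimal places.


Chi-squared divergence between Bernoulli distributions:
chi^2 = (p-q)^2/q + (p-q)^2/(1-q).
p = 0.7, q = 0.25, p-q = 0.45.
(p-q)^2 = 0.2025.
term1 = 0.2025/0.25 = 0.81.
term2 = 0.2025/0.75 = 0.27.
chi^2 = 0.81 + 0.27 = 1.0800

1.0800


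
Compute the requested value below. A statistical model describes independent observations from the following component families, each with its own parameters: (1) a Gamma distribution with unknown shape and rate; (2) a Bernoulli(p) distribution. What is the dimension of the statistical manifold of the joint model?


The dimension of a statistical manifold equals the number of free
(independent) real parameters of the model. For a product of independent
blocks the parameter counts add.
- Gamma (shape, rate): 2.
- Bernoulli (p): 1.
Total = 2 + 1 = 3.
Dimension = 3

3


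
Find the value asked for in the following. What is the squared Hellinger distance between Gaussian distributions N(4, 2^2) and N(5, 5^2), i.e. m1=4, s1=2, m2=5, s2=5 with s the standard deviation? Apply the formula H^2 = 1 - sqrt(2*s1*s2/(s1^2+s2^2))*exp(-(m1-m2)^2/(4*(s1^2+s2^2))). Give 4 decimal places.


Squared Hellinger distance for Gaussians:
H^2 = 1 - sqrt(2*s1*s2/(s1^2+s2^2)) * exp(-(m1-m2)^2/(4*(s1^2+s2^2))).
s1^2 = 4, s2^2 = 25, s1^2+s2^2 = 29.
sqrt(2*2*5/(29)) = 0.830455.
(m1-m2)^2 = (-1)^2 = 1.
exp(-1/(4*29)) = exp(-0.008621) = 0.991416.
H^2 = 1 - 0.830455*0.991416 = 0.1767

0.1767


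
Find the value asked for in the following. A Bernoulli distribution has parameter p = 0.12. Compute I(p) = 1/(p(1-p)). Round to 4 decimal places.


For Bernoulli(p), Fisher information is I(p) = 1/(p*(1-p)).
p = 0.12, 1-p = 0.88.
p*(1-p) = 0.1056.
I(p) = 1/0.1056 = 9.4697

9.4697


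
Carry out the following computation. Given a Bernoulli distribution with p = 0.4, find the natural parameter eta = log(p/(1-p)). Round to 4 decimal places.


Natural parameter for Bernoulli: eta = log(p/(1-p)).
p = 0.4, 1-p = 0.6.
p/(1-p) = 0.666667.
eta = log(0.666667) = -0.4055

-0.4055


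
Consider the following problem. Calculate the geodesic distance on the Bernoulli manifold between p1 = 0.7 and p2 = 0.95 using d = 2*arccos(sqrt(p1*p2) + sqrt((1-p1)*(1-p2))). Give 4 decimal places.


Geodesic distance on Bernoulli manifold:
d(p1,p2) = 2*arccos(sqrt(p1*p2) + sqrt((1-p1)*(1-p2))).
sqrt(p1*p2) = sqrt(0.7*0.95) = 0.815475.
sqrt((1-p1)*(1-p2)) = sqrt(0.3*0.05) = 0.122474.
arg = 0.815475 + 0.122474 = 0.93795.
d = 2*arccos(0.93795) = 0.7083

0.7083


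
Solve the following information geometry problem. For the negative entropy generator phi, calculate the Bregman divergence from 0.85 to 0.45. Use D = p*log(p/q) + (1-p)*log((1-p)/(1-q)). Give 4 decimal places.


Bregman divergence with negative entropy generator:
D = p*log(p/q) + (1-p)*log((1-p)/(1-q)).
p = 0.85, q = 0.45.
p*log(p/q) = 0.85*log(0.85/0.45) = 0.54059.
(1-p)*log((1-p)/(1-q)) = 0.15*log(0.15/0.55) = -0.194892.
D = 0.54059 + -0.194892 = 0.3457

0.3457


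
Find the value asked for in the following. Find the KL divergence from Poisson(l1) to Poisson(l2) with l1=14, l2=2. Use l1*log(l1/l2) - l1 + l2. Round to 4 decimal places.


KL divergence for Poisson:
KL = l1*log(l1/l2) - l1 + l2.
l1 = 14, l2 = 2.
log(14/2) = 1.94591.
l1*log(l1/l2) = 14 * 1.94591 = 27.242742.
KL = 27.242742 - 14 + 2 = 15.2427

15.2427


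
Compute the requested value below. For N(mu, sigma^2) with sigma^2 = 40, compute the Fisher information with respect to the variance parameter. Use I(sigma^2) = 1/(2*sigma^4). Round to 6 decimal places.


Fisher information for variance: I(sigma^2) = 1/(2*sigma^4).
sigma^2 = 40, so sigma^4 = 1600.
I = 1/(2*1600) = 1/3200 = 0.000313

0.000313


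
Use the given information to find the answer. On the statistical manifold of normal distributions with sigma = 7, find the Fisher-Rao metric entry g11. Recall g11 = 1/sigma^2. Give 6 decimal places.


For the 2-parameter normal family, the Fisher metric has:
  g11 = 1/sigma^2, g22 = 2/sigma^2.
sigma = 7, sigma^2 = 49.
g11 = 0.020408

0.020408


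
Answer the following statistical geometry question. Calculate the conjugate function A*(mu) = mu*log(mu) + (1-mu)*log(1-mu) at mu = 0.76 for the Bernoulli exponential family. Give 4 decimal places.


Legendre transform for Bernoulli:
A*(mu) = mu*log(mu) + (1-mu)*log(1-mu).
mu = 0.76, 1-mu = 0.24.
mu*log(mu) = 0.76*log(0.76) = -0.208572.
(1-mu)*log(1-mu) = 0.24*log(0.24) = -0.342508.
A* = -0.208572 + -0.342508 = -0.5511

-0.5511


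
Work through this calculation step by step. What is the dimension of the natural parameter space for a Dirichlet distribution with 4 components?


Exponential family dimension calculation:
Dirichlet with 4 components has 4 natural parameters.

4


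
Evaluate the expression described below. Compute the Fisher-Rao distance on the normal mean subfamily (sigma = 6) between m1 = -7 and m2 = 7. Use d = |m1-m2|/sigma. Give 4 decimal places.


On the fixed-variance normal subfamily, geodesic distance = |m1-m2|/sigma.
|-7 - 7| = 14.
sigma = 6.
d = 14/6 = 2.3333

2.3333


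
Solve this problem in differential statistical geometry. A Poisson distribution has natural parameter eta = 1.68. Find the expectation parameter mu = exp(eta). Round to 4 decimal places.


Expectation parameter for Poisson exponential family:
mu = exp(eta).
eta = 1.68.
mu = exp(1.68) = 5.3656

5.3656


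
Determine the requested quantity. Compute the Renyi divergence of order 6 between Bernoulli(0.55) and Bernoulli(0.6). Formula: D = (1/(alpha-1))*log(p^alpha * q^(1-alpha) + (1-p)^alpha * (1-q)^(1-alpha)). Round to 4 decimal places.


Renyi divergence of order alpha between Bernoulli distributions:
D = (1/(alpha-1))*log(p^alpha * q^(1-alpha) + (1-p)^alpha * (1-q)^(1-alpha)).
alpha = 6, p = 0.55, q = 0.6.
p^alpha * q^(1-alpha) = 0.55^6 * 0.6^-5 = 0.355975.
(1-p)^alpha * (1-q)^(1-alpha) = 0.45^6 * 0.4^-5 = 0.810915.
sum = 0.355975 + 0.810915 = 1.16689.
D = (1/5)*log(1.16689) = 0.0309

0.0309


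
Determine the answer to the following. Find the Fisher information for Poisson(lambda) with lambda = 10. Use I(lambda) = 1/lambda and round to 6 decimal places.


Fisher information for Poisson: I(lambda) = 1/lambda.
lambda = 10.
I(lambda) = 1/10 = 0.100000

0.100000


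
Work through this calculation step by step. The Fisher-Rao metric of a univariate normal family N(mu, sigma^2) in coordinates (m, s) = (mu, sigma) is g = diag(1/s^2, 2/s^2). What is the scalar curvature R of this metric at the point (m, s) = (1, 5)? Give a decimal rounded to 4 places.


The metric has the form g = (A dm^2 + B ds^2)/s^2 with A = 1, B = 2.
Substitute u = sqrt(A/B)*m: g = B*(du^2 + ds^2)/s^2, i.e. B times the
Poincare upper half-plane metric, which has constant Gaussian curvature -1.
Scaling a 2D metric by a constant c divides the Gaussian curvature by c,
so K = -1/B = -1/(2) = -0.5000 everywhere (the point (m, s) = (1, 5) is irrelevant:
the curvature is constant).
Scalar curvature in dimension 2: R = 2K = -2/(2) = -1.0000.

-1.0000


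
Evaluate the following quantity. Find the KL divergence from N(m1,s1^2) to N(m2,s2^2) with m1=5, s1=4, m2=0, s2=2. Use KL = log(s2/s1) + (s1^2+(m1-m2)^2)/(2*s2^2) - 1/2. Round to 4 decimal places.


KL divergence between normal distributions:
KL = log(s2/s1) + (s1^2 + (m1-m2)^2)/(2*s2^2) - 1/2.
log(2/4) = -0.693147.
(4^2 + (5-0)^2)/(2*2^2) = (16 + 25)/8 = 5.125.
KL = -0.693147 + 5.125 - 0.5 = 3.9319

3.9319


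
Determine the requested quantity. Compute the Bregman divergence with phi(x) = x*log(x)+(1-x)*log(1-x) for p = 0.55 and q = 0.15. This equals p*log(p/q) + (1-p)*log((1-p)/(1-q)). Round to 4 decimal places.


Bregman divergence with negative entropy generator:
D = p*log(p/q) + (1-p)*log((1-p)/(1-q)).
p = 0.55, q = 0.15.
p*log(p/q) = 0.55*log(0.55/0.15) = 0.714606.
(1-p)*log((1-p)/(1-q)) = 0.45*log(0.45/0.85) = -0.286195.
D = 0.714606 + -0.286195 = 0.4284

0.4284


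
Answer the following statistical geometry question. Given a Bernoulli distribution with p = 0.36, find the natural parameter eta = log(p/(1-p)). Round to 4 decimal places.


Natural parameter for Bernoulli: eta = log(p/(1-p)).
p = 0.36, 1-p = 0.64.
p/(1-p) = 0.5625.
eta = log(0.5625) = -0.5754

-0.5754


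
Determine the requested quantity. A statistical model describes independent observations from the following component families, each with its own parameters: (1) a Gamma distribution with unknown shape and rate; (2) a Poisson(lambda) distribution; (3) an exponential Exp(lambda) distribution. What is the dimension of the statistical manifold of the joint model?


The dimension of a statistical manifold equals the number of free
(independent) real parameters of the model. For a product of independent
blocks the parameter counts add.
- Gamma (shape, rate): 2.
- Poisson (lambda): 1.
- exponential (lambda): 1.
Total = 2 + 1 + 1 = 4.
Dimension = 4

4


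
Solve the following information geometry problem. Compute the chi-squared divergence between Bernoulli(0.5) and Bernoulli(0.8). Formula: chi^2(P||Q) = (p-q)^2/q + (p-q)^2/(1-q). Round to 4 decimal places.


Chi-squared divergence between Bernoulli distributions:
chi^2 = (p-q)^2/q + (p-q)^2/(1-q).
p = 0.5, q = 0.8, p-q = -0.3.
(p-q)^2 = 0.09.
term1 = 0.09/0.8 = 0.1125.
term2 = 0.09/0.2 = 0.45.
chi^2 = 0.1125 + 0.45 = 0.5625

0.5625


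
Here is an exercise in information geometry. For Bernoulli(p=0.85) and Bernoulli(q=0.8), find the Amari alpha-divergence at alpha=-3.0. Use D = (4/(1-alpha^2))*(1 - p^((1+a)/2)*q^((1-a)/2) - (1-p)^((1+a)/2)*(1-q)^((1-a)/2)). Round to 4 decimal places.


Amari alpha-divergence:
D = (4/(1-alpha^2))*(1 - p^((1+a)/2)*q^((1-a)/2) - (1-p)^((1+a)/2)*(1-q)^((1-a)/2)).
alpha = -3.0, p = 0.85, q = 0.8.
e1 = (1+alpha)/2 = -1.0, e2 = (1-alpha)/2 = 2.0.
t1 = p^e1 * q^e2 = 0.85^-1.0 * 0.8^2.0 = 0.752941.
t2 = (1-p)^e1 * (1-q)^e2 = 0.15^-1.0 * 0.2^2.0 = 0.266667.
4/(1-alpha^2) = -0.5.
D = -0.5*(1 - 0.752941 - 0.266667) = 0.0098

0.0098


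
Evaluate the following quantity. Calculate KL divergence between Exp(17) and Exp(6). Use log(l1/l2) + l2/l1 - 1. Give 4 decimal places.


KL divergence for exponential family:
KL = log(l1/l2) + l2/l1 - 1.
log(17/6) = 1.041454.
6/17 = 0.352941.
KL = 1.041454 + 0.352941 - 1 = 0.3944

0.3944


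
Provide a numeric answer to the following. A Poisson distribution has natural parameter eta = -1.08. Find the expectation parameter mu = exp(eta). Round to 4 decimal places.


Expectation parameter for Poisson exponential family:
mu = exp(eta).
eta = -1.08.
mu = exp(-1.08) = 0.3396

0.3396


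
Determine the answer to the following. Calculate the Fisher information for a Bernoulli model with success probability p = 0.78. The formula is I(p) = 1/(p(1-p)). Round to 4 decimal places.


For Bernoulli(p), Fisher information is I(p) = 1/(p*(1-p)).
p = 0.78, 1-p = 0.22.
p*(1-p) = 0.1716.
I(p) = 1/0.1716 = 5.8275

5.8275


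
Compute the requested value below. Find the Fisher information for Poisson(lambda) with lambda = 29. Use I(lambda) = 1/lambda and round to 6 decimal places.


Fisher information for Poisson: I(lambda) = 1/lambda.
lambda = 29.
I(lambda) = 1/29 = 0.034483

0.034483
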